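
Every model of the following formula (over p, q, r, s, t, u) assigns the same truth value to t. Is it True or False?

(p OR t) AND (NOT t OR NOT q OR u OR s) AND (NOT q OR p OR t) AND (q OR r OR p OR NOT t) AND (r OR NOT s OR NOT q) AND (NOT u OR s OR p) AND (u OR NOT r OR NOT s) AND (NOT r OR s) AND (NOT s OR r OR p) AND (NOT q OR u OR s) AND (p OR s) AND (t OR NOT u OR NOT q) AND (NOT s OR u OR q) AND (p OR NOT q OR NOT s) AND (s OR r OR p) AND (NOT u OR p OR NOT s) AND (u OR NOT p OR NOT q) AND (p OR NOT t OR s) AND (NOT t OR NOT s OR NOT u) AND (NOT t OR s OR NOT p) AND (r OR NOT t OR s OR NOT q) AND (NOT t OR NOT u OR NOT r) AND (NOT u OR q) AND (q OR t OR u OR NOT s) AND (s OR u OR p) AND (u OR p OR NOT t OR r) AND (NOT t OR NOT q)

Suppose t = true.
(NOT q) alone gives q = false.
(NOT u) alone gives u = false.
(NOT s) alone gives s = false.
(NOT r) alone gives r = false.
(p) alone gives p = true.
That conflicts with the unit clause (NOT p).
So every satisfying assignment has t = False.

False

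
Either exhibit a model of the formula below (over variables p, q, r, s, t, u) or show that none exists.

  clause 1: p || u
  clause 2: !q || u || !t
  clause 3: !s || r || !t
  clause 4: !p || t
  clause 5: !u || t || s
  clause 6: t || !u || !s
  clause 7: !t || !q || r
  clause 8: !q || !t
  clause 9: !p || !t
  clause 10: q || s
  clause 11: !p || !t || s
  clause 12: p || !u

UNSATISFIABLE

Try p = true.
From the singleton clause (t), t = true.
Now (!t) is unsatisfied and unit — conflict.
Undo p and try p = false.
From the singleton clause (u), u = true.
Now (!u) is unsatisfied and unit — conflict.
Both values of p lead to a conflict.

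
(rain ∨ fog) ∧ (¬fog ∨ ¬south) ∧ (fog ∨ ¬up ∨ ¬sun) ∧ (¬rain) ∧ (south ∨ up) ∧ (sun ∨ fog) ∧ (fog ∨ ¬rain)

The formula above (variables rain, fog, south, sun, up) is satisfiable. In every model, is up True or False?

Suppose up = False.
The clause (¬rain) is unit, so rain = False.
The clause (fog) is unit, so fog = True.
The clause (¬south) is unit, so south = False.
That conflicts with the unit clause (south).
So every satisfying assignment has up = True.

True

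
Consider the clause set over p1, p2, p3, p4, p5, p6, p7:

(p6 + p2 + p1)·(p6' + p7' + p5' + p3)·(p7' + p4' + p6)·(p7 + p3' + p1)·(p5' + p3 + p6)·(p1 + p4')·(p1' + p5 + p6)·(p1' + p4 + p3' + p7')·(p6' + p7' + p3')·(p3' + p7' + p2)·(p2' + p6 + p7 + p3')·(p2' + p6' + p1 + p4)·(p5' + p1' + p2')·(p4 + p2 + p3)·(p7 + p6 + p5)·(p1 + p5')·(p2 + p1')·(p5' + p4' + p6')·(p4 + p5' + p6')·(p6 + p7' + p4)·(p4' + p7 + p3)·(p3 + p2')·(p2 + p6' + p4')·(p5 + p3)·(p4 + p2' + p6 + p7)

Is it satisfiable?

Satisfiable

Suppose p1 = 1.
Unit clause (p2) forces p2 = 1.
Unit clause (p5') forces p5 = 0.
Unit clause (p6) forces p6 = 1.
Unit clause (p3) forces p3 = 1.
Unit clause (p7') forces p7 = 0.
No clause remains; p4 is free.
A satisfying assignment: p1 ↦ 1; p2 ↦ 1; p3 ↦ 1; p4 ↦ 1; p5 ↦ 0; p6 ↦ 1; p7 ↦ 0.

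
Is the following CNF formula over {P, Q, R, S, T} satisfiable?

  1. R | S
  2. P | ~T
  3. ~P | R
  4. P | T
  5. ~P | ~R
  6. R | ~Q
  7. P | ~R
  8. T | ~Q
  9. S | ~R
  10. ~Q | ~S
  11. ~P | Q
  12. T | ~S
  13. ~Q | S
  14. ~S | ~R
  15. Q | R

Try R = 1.
The clause (~P) is unit, so P = 0.
Now (P) is unsatisfied and unit — conflict.
So R must be the other value — set R = 0.
The clause (S) is unit, so S = 1.
The clause (~P) is unit, so P = 0.
The clause (~T) is unit, so T = 0.
Now (T) is unsatisfied and unit — conflict.
Neither R = 1 nor R = 0 works.
No assignment satisfies every clause.

No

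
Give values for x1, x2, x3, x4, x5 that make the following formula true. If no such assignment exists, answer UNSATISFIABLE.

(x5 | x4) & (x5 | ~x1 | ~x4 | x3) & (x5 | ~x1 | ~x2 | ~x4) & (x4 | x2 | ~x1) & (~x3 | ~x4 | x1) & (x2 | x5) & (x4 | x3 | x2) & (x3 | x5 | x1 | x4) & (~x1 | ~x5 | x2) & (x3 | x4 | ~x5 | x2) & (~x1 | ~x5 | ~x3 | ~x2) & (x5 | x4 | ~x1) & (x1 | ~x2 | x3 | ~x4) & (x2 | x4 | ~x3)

Case x5 = 1:
Case x1 = 0:
Case x3 = 0:
Case x4 = 1:
The clause (~x2) is unit, so x2 = 0.
All clauses are satisfied.

x1=0,  x2=0,  x3=0,  x4=1,  x5=1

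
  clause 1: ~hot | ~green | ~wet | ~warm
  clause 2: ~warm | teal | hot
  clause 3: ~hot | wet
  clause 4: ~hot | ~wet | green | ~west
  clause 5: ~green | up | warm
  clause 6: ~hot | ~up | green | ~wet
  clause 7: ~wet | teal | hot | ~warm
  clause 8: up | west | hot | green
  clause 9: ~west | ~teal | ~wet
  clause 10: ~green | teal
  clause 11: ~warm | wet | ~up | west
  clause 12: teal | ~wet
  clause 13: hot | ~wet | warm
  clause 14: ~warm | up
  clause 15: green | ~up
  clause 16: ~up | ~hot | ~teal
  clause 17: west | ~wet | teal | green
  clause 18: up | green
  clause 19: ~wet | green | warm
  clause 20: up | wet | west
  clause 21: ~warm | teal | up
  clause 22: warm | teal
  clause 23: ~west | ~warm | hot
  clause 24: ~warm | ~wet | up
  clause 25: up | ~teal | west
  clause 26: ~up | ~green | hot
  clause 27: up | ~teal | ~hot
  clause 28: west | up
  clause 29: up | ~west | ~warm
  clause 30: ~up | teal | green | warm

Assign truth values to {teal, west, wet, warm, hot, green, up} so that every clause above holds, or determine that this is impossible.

UNSATISFIABLE

Try hot = 0.
Try warm = 0.
The clause (~wet) is unit, so wet = 0.
The clause (teal) is unit, so teal = 1.
Try green = 0.
The clause (~up) is unit, so up = 0.
But (up) is also a unit clause — contradiction.
So green must be the other value — set green = 1.
The clause (up) is unit, so up = 1.
But (~up) is also a unit clause — contradiction.
Both values of green lead to a conflict.
So warm must be the other value — set warm = 1.
The clause (teal) is unit, so teal = 1.
The clause (up) is unit, so up = 1.
The clause (green) is unit, so green = 1.
But (~green) is also a unit clause — contradiction.
Both values of warm lead to a conflict.
So hot must be the other value — set hot = 1.
The clause (wet) is unit, so wet = 1.
The clause (teal) is unit, so teal = 1.
The clause (~west) is unit, so west = 0.
The clause (~up) is unit, so up = 0.
But (up) is also a unit clause — contradiction.
Both values of hot lead to a conflict.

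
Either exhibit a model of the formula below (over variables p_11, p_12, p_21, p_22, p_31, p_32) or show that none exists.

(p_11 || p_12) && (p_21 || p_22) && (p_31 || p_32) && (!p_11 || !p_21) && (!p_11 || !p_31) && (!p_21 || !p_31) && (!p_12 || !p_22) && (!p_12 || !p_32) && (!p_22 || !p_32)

Suppose p_11 = true.
Unit clause (!p_21) forces p_21 = false.
Unit clause (p_22) forces p_22 = true.
Unit clause (!p_31) forces p_31 = false.
Unit clause (p_32) forces p_32 = true.
Now (!p_32) is unsatisfied and unit — conflict.
That branch fails; take p_11 = false instead.
Unit clause (p_12) forces p_12 = true.
Unit clause (!p_22) forces p_22 = false.
Unit clause (p_21) forces p_21 = true.
Unit clause (!p_31) forces p_31 = false.
Unit clause (p_32) forces p_32 = true.
Now (!p_32) is unsatisfied and unit — conflict.
Either choice for p_11 ends in contradiction.

UNSATISFIABLE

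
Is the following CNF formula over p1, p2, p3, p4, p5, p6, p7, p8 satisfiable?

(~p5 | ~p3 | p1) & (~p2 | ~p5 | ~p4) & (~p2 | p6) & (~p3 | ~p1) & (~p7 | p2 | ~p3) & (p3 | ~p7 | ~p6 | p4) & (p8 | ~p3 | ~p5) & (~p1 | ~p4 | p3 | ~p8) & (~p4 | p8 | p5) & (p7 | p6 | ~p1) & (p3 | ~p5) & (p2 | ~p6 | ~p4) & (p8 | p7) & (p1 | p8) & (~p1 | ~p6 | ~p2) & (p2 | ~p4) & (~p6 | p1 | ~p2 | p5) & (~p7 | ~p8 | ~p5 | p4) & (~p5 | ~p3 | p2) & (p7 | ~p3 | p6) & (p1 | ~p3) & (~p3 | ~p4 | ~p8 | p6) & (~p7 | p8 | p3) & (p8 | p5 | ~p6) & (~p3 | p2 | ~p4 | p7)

Case p2 = 0:
From the singleton clause (~p4), p4 = 0.
Case p3 = 0:
From the singleton clause (~p5), p5 = 0.
Case p7 = 1:
From the singleton clause (~p6), p6 = 0.
From the singleton clause (p8), p8 = 1.
No clause remains; p1 is free.
A satisfying assignment: p1: 0, p2: 0, p3: 0, p4: 0, p5: 0, p6: 0, p7: 1, p8: 1.

Yes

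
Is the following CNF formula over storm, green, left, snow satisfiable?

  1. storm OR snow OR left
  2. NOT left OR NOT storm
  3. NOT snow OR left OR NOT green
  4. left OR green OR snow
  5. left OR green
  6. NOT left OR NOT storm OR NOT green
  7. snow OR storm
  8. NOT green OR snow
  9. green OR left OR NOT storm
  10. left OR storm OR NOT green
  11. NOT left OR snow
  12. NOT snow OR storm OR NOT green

Suppose left = true.
The clause (NOT storm) is unit, so storm = false.
The clause (snow) is unit, so snow = true.
The clause (NOT green) is unit, so green = false.
This assignment satisfies each clause.
A satisfying assignment: storm ↦ false,  green ↦ false,  left ↦ true,  snow ↦ true.

Satisfiable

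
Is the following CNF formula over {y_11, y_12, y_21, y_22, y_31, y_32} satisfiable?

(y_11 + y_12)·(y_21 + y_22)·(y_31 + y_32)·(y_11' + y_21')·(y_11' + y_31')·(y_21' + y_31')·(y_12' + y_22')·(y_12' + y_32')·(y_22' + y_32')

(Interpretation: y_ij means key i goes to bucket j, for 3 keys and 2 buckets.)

Unsatisfiable

Try y_11 = 1.
From the singleton clause (y_21'), y_21 = 0.
From the singleton clause (y_22), y_22 = 1.
From the singleton clause (y_31'), y_31 = 0.
From the singleton clause (y_32), y_32 = 1.
But (y_32') is also a unit clause — contradiction.
That branch fails; take y_11 = 0 instead.
From the singleton clause (y_12), y_12 = 1.
From the singleton clause (y_22'), y_22 = 0.
From the singleton clause (y_21), y_21 = 1.
From the singleton clause (y_31'), y_31 = 0.
From the singleton clause (y_32), y_32 = 1.
But (y_32') is also a unit clause — contradiction.
Either choice for y_11 ends in contradiction.
No assignment satisfies every clause.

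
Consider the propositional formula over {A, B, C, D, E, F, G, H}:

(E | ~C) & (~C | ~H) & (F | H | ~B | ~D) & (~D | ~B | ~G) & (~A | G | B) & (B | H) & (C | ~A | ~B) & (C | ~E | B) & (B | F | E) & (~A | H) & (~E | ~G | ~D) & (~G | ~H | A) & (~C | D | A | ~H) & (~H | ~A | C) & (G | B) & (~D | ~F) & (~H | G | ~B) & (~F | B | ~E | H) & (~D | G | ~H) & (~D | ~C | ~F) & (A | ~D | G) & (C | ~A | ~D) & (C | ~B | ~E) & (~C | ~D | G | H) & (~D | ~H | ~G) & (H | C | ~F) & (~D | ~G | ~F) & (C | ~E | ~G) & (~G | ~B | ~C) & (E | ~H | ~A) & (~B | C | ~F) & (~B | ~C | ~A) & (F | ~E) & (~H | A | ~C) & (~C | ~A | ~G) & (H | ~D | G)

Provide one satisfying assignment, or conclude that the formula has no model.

Branch on E: set E = 0.
(~C) alone gives C = 0.
Branch on B: set B = 1.
(~A) alone gives A = 0.
(~F) alone gives F = 0.
Branch on H: set H = 0.
(~D) alone gives D = 0.
Every clause is now satisfied; G is unconstrained.

A=0, B=1, C=0, D=0, E=0, F=0, G=1, H=0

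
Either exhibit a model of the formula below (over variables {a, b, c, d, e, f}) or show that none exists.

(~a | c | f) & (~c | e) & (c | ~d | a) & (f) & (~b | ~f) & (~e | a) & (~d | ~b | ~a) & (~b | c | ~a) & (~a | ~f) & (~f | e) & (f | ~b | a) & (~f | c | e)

UNSATISFIABLE

(f) alone gives f = 1.
(~b) alone gives b = 0.
(~a) alone gives a = 0.
(~e) alone gives e = 0.
But (e) is also a unit clause — contradiction.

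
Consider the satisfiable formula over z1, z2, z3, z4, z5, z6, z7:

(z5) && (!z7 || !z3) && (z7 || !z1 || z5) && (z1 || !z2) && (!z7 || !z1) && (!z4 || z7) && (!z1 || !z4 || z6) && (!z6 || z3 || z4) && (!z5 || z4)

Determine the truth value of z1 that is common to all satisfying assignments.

Suppose z1 = true.
From the singleton clause (z5), z5 = true.
From the singleton clause (!z7), z7 = false.
From the singleton clause (!z4), z4 = false.
But (z4) is also a unit clause — contradiction.
So every satisfying assignment has z1 = False.

False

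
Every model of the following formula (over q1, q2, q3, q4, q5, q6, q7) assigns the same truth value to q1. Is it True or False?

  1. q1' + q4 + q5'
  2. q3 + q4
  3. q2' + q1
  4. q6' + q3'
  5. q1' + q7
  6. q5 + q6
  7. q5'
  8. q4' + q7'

False

Suppose q1 = 1.
(q7) alone gives q7 = 1.
(q5') alone gives q5 = 0.
(q6) alone gives q6 = 1.
(q3') alone gives q3 = 0.
(q4) alone gives q4 = 1.
That conflicts with the unit clause (q4').
So every satisfying assignment has q1 = False.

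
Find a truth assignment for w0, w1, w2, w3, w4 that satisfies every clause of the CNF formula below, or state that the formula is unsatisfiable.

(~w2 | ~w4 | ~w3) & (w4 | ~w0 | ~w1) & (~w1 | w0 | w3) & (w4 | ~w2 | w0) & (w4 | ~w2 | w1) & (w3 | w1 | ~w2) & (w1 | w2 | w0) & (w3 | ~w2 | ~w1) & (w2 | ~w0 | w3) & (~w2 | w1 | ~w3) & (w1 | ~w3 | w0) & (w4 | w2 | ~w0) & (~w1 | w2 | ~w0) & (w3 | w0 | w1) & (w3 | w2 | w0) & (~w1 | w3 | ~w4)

Branch on w2: set w2 = 0.
Branch on w1: set w1 = 0.
From the singleton clause (w0), w0 = 1.
From the singleton clause (w3), w3 = 1.
From the singleton clause (w4), w4 = 1.
Every clause now holds.

w0 ↦ 1,  w1 ↦ 0,  w2 ↦ 0,  w3 ↦ 1,  w4 ↦ 1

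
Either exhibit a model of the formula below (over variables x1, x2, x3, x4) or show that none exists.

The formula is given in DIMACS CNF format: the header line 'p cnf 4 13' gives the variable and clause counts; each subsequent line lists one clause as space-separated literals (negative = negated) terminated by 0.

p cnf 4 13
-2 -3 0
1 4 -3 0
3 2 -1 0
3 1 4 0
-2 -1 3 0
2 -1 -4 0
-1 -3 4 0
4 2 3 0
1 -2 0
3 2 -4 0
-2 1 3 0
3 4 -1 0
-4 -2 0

Try x2 = False.
Try x3 = True.
Try x1 = False.
From the singleton clause (x4), x4 = True.
This assignment satisfies each clause.

x1=False, x2=False, x3=True, x4=True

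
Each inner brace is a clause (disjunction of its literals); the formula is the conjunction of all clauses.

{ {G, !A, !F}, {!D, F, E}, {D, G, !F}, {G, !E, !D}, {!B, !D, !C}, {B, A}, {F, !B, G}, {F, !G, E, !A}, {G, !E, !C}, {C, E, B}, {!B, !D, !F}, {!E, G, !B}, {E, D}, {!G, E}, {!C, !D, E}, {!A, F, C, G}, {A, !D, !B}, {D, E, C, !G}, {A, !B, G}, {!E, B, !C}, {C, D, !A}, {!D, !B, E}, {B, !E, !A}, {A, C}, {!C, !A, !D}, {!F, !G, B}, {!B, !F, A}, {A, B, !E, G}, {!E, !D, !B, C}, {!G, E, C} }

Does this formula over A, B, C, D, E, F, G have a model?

Satisfiable

Branch on B: set B = true.
Branch on D: set D = false.
From the singleton clause (E), E = true.
From the singleton clause (G), G = true.
Branch on C: set C = true.
Branch on F: set F = false.
All clauses hold; A can take either value.
A satisfying assignment: A=true,  B=true,  C=true,  D=false,  E=true,  F=false,  G=true.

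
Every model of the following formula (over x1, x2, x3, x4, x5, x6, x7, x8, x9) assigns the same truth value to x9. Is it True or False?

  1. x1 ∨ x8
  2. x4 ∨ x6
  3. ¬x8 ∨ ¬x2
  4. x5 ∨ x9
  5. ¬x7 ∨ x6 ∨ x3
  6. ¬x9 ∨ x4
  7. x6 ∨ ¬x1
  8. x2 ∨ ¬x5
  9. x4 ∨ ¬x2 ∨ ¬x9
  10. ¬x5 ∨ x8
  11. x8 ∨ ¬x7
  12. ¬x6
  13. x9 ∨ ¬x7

Suppose x9 = False.
(x5) alone gives x5 = True.
(x2) alone gives x2 = True.
(¬x8) alone gives x8 = False.
Now (x8) is unsatisfied and unit — conflict.
So every satisfying assignment has x9 = True.

True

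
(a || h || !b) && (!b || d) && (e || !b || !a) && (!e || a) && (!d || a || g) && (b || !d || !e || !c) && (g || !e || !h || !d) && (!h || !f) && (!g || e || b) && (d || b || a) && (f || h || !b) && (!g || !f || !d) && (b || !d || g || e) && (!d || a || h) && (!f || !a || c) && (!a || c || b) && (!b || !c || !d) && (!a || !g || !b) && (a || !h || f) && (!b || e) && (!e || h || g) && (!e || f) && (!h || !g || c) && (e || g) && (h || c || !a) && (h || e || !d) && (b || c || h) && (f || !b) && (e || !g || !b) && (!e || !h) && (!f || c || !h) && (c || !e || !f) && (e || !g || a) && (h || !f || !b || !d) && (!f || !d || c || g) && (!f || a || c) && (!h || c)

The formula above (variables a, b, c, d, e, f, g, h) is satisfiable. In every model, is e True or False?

True

Suppose e = false.
From the singleton clause (!b), b = false.
From the singleton clause (!g), g = false.
But (g) is also a unit clause — contradiction.
So every satisfying assignment has e = True.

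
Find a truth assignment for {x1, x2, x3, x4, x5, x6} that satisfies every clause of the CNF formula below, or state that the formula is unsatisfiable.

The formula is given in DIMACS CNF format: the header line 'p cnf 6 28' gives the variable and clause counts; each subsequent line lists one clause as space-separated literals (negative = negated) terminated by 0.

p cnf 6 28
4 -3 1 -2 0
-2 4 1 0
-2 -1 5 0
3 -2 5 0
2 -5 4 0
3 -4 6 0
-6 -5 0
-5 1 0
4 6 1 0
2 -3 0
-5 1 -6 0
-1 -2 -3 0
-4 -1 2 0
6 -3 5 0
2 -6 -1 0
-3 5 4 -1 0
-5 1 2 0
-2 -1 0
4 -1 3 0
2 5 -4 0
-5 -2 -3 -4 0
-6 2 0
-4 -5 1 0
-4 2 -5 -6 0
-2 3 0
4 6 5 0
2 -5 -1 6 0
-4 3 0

x1: False; x2: True; x3: True; x4: True; x5: False; x6: True

Branch on x6: set x6 = True.
The clause (¬x5) is unit, so x5 = False.
The clause (x2) is unit, so x2 = True.
The clause (¬x1) is unit, so x1 = False.
The clause (x4) is unit, so x4 = True.
The clause (x3) is unit, so x3 = True.
Every clause now holds.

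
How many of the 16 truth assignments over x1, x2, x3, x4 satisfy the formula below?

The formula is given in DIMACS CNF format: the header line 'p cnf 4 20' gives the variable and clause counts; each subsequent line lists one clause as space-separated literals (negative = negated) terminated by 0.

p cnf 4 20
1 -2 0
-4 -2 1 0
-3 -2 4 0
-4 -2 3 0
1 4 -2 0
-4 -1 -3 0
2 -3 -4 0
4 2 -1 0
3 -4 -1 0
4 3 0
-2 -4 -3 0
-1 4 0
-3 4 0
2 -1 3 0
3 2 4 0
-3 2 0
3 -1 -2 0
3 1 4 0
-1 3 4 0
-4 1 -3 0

There are 2^4 = 16 truth assignments over (x1, x2, x3, x4).
Split on x3. With x3 = True, the clauses containing x3 are satisfied and ¬x3 drops from the rest; 0 of the 2^3 = 8 assignments to the other variables satisfy what remains.
With x3 = False, by the same count on the reduced clause set, 1 assignment works.
(One model: x1=F, x2=F, x3=F, x4=T.)
Total: 0 + 1 = 1.

1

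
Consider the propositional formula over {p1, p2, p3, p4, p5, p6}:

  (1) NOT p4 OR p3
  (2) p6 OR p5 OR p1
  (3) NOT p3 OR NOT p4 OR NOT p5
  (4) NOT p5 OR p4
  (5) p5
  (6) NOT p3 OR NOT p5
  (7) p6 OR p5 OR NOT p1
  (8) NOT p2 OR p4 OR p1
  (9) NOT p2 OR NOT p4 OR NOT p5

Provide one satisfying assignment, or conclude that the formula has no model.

UNSATISFIABLE

(p5) alone gives p5 = true.
(p4) alone gives p4 = true.
(p3) alone gives p3 = true.
That conflicts with the unit clause (NOT p3).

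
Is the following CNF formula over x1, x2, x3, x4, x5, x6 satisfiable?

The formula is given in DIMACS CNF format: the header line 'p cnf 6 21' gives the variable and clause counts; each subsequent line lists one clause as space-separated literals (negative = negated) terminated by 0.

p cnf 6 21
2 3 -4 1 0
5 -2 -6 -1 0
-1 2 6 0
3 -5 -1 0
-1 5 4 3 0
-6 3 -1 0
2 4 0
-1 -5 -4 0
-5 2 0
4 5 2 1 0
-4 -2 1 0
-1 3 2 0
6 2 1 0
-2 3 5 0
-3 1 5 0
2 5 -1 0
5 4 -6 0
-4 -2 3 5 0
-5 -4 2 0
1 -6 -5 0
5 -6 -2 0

Yes, satisfiable

Branch on x2: set x2 = True.
Branch on x4: set x4 = False.
Branch on x3: set x3 = True.
Branch on x1: set x1 = True.
Branch on x5: set x5 = False.
The clause (¬x6) is unit, so x6 = False.
This assignment satisfies each clause.
A satisfying assignment: x1=True, x2=True, x3=True, x4=False, x5=False, x6=False.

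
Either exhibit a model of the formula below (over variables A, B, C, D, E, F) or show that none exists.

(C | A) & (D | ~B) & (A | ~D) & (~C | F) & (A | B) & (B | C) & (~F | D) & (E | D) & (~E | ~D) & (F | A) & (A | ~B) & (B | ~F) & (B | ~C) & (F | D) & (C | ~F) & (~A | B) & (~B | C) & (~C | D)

A=1, B=1, C=1, D=1, E=0, F=1

Suppose C = 1.
(F) alone gives F = 1.
(D) alone gives D = 1.
(A) alone gives A = 1.
(~E) alone gives E = 0.
(B) alone gives B = 1.
This assignment satisfies each clause.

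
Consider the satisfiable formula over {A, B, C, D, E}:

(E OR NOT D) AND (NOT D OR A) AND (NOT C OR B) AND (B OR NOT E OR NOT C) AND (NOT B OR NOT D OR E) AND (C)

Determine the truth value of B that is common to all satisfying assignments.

Suppose B = false.
From the singleton clause (NOT C), C = false.
But (C) is also a unit clause — contradiction.
So every satisfying assignment has B = True.

True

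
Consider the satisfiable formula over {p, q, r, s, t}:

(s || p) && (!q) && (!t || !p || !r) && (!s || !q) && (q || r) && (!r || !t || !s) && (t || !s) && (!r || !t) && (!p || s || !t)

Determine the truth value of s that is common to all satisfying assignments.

Suppose s = true.
From the singleton clause (!q), q = false.
From the singleton clause (r), r = true.
From the singleton clause (!t), t = false.
Now (t) is unsatisfied and unit — conflict.
So every satisfying assignment has s = False.

False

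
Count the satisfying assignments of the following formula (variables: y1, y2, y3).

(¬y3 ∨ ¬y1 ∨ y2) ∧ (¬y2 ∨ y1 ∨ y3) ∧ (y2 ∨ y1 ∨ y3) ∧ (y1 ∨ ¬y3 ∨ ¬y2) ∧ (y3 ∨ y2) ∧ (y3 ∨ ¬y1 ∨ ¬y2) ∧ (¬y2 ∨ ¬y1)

There are 2^3 = 8 truth assignments over (y1, y2, y3).
Check each against the 7 clauses (columns in the order y1, y2, y3):
  F F F  ✗ fails (y2 ∨ y1 ∨ y3)
  F F T  ✓ satisfies all
  F T F  ✗ fails (¬y2 ∨ y1 ∨ y3)
  F T T  ✗ fails (y1 ∨ ¬y3 ∨ ¬y2)
  T F F  ✗ fails (y3 ∨ y2)
  T F T  ✗ fails (¬y3 ∨ ¬y1 ∨ y2)
  T T F  ✗ fails (y3 ∨ ¬y1 ∨ ¬y2)
  T T T  ✗ fails (¬y2 ∨ ¬y1)
1 of the 8 rows is a model.

1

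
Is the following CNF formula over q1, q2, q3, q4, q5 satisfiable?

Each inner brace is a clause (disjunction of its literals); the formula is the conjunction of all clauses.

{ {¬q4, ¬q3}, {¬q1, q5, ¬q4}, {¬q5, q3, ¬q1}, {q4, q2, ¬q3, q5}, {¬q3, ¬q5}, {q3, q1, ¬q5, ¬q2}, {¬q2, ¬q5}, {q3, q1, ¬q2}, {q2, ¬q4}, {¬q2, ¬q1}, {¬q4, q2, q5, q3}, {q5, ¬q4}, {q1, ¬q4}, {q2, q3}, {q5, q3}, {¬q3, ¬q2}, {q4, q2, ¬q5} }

Unsatisfiable

Try q4 = False.
Try q3 = False.
Unit clause (q2) forces q2 = True.
Unit clause (¬q5) forces q5 = False.
That conflicts with the unit clause (q5).
So q3 must be the other value — set q3 = True.
Unit clause (¬q5) forces q5 = False.
Unit clause (q2) forces q2 = True.
That conflicts with the unit clause (¬q2).
Neither q3 = True nor q3 = False works.
So q4 must be the other value — set q4 = True.
Unit clause (¬q3) forces q3 = False.
Unit clause (q2) forces q2 = True.
Unit clause (¬q5) forces q5 = False.
That conflicts with the unit clause (q5).
Neither q4 = True nor q4 = False works.
No assignment satisfies every clause.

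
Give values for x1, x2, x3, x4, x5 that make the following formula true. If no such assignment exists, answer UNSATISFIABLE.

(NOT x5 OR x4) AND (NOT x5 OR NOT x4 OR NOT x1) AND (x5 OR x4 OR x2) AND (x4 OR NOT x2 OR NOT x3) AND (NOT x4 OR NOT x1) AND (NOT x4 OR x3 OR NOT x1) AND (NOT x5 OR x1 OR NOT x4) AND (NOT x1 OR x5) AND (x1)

(x1) alone gives x1 = true.
(NOT x4) alone gives x4 = false.
(NOT x5) alone gives x5 = false.
That conflicts with the unit clause (x5).

UNSATISFIABLE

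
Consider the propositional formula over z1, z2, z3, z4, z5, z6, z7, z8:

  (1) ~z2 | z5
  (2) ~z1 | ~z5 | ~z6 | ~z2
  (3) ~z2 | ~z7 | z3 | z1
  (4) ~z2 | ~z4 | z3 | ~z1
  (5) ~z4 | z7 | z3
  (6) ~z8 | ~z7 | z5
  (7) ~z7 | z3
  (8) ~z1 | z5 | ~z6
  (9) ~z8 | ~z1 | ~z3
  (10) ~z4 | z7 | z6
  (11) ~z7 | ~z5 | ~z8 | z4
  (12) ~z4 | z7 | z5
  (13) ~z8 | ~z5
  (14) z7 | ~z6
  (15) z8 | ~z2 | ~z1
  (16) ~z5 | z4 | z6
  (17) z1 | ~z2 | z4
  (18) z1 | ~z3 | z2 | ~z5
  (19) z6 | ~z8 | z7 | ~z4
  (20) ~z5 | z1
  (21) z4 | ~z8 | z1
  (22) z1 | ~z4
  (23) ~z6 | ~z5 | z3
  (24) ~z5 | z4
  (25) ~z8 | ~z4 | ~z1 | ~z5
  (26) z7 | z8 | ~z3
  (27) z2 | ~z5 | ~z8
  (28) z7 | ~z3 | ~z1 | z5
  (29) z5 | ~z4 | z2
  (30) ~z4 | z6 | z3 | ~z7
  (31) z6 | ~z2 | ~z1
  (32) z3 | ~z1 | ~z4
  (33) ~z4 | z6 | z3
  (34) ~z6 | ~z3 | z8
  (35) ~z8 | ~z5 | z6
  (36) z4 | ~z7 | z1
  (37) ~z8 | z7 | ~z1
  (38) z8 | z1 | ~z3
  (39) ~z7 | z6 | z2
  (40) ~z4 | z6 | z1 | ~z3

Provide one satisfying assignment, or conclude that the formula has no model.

z1=0; z2=0; z3=0; z4=0; z5=0; z6=0; z7=0; z8=0

Try z2 = 0.
Try z7 = 0.
Unit clause (~z6) forces z6 = 0.
Unit clause (~z4) forces z4 = 0.
Unit clause (~z5) forces z5 = 0.
Try z8 = 0.
Unit clause (~z3) forces z3 = 0.
All clauses hold; z1 can take either value.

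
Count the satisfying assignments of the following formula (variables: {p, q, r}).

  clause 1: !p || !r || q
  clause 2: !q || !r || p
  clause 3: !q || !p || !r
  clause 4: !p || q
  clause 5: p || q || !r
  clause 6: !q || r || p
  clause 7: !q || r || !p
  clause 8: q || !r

There are 2^3 = 8 truth assignments over (p, q, r).
Check each against the 8 clauses (columns in the order p, q, r):
  F F F  ✓ satisfies all
  F F T  ✗ fails (p || q || !r)
  F T F  ✗ fails (!q || r || p)
  F T T  ✗ fails (!q || !r || p)
  T F F  ✗ fails (!p || q)
  T F T  ✗ fails (!p || !r || q)
  T T F  ✗ fails (!q || r || !p)
  T T T  ✗ fails (!q || !p || !r)
1 of the 8 rows is a model.

1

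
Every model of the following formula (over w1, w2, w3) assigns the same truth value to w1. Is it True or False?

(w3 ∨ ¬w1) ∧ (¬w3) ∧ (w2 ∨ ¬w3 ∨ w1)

False

Suppose w1 = True.
(w3) alone gives w3 = True.
That conflicts with the unit clause (¬w3).
So every satisfying assignment has w1 = False.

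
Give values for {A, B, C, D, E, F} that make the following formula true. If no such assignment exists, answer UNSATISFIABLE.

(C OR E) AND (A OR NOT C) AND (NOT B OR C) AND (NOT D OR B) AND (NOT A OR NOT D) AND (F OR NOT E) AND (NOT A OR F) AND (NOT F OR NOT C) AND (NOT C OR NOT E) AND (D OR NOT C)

A: false; B: false; C: false; D: false; E: true; F: true

Try C = false.
The clause (E) is unit, so E = true.
The clause (NOT B) is unit, so B = false.
The clause (NOT D) is unit, so D = false.
The clause (F) is unit, so F = true.
Every clause is now satisfied; A is unconstrained.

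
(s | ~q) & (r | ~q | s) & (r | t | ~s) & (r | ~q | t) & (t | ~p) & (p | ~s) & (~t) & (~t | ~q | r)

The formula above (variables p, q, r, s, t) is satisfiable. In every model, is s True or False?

Suppose s = 1.
The clause (p) is unit, so p = 1.
The clause (t) is unit, so t = 1.
But (~t) is also a unit clause — contradiction.
So every satisfying assignment has s = False.

False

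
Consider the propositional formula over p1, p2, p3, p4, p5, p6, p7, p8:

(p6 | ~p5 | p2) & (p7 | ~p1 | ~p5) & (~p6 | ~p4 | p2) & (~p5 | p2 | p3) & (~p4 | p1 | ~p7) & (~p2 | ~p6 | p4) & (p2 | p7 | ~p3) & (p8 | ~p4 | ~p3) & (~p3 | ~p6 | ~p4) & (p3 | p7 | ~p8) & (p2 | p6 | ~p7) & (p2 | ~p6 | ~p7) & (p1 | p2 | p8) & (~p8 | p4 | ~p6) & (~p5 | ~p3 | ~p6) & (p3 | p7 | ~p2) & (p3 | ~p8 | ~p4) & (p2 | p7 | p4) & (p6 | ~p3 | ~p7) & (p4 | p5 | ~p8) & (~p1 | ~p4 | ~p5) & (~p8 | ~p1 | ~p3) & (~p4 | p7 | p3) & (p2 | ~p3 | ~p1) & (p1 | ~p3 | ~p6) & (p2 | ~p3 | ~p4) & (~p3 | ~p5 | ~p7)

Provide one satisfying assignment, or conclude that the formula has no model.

p1: 0, p2: 1, p3: 1, p4: 1, p5: 1, p6: 0, p7: 0, p8: 1

Suppose p6 = 0.
Suppose p5 = 1.
(p2) alone gives p2 = 1.
Suppose p7 = 0.
(~p1) alone gives p1 = 0.
(p3) alone gives p3 = 1.
Suppose p8 = 1.
All clauses hold; p4 can take either value.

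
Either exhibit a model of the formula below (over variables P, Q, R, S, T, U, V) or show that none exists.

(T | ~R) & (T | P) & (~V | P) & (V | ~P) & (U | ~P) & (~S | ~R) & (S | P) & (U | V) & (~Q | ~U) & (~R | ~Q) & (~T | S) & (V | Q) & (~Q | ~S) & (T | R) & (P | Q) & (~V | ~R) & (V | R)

P=1,  Q=0,  R=0,  S=1,  T=1,  U=1,  V=1

Suppose T = 1.
The clause (S) is unit, so S = 1.
The clause (~R) is unit, so R = 0.
The clause (~Q) is unit, so Q = 0.
The clause (V) is unit, so V = 1.
The clause (P) is unit, so P = 1.
The clause (U) is unit, so U = 1.
This assignment satisfies each clause.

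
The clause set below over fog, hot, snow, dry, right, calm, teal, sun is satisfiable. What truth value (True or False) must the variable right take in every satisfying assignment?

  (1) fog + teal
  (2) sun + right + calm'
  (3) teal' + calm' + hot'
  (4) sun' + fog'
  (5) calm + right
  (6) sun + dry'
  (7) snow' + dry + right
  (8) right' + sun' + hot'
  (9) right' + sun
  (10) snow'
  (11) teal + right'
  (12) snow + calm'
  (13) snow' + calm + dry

Suppose right = 0.
The clause (calm) is unit, so calm = 1.
The clause (sun) is unit, so sun = 1.
The clause (fog') is unit, so fog = 0.
The clause (teal) is unit, so teal = 1.
The clause (hot') is unit, so hot = 0.
The clause (snow') is unit, so snow = 0.
Now (snow) is unsatisfied and unit — conflict.
So every satisfying assignment has right = True.

True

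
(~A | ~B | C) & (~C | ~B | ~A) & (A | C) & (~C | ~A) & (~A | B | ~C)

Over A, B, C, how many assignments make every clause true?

There are 2^3 = 8 truth assignments over (A, B, C).
Split on B. With B = 1, the clauses containing B are satisfied and ~B drops from the rest; 1 of the 2^2 = 4 assignments to the other variables satisfy what remains.
With B = 0, by the same count on the reduced clause set, 2 assignments work.
(One model: A=F, B=F, C=T.)
Total: 1 + 2 = 3.

3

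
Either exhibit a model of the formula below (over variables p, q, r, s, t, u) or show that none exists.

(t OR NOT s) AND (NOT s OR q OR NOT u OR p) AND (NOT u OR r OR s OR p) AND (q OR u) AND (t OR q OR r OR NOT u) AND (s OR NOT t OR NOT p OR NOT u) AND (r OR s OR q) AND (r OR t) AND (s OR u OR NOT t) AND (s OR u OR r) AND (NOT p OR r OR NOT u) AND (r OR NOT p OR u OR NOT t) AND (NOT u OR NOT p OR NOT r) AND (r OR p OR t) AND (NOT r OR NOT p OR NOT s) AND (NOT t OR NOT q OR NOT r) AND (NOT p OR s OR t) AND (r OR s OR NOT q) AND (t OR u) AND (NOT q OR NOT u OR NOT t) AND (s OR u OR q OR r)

p ↦ false, q ↦ true, r ↦ true, s ↦ false, t ↦ false, u ↦ true

Try t = false.
(NOT s) alone gives s = false.
(r) alone gives r = true.
(NOT p) alone gives p = false.
(u) alone gives u = true.
No clause remains; q is free.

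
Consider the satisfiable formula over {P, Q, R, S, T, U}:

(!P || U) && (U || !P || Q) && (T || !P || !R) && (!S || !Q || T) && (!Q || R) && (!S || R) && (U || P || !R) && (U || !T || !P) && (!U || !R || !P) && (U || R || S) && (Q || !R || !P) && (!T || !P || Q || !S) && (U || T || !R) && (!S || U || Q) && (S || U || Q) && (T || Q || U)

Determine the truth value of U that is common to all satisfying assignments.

Suppose U = false.
Unit clause (!P) forces P = false.
Unit clause (!R) forces R = false.
Unit clause (!Q) forces Q = false.
Unit clause (!S) forces S = false.
That conflicts with the unit clause (S).
So every satisfying assignment has U = True.

True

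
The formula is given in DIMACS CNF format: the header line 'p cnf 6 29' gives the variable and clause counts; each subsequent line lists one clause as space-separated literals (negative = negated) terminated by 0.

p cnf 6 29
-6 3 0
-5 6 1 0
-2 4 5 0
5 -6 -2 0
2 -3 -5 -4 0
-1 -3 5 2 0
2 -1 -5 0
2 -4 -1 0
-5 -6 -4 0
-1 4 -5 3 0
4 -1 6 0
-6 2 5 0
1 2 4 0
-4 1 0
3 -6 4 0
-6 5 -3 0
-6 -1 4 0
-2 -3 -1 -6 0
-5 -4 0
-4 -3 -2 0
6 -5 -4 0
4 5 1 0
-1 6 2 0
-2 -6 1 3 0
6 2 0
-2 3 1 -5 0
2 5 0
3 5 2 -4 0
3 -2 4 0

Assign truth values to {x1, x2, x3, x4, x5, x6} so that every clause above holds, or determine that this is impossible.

Branch on x6: set x6 = True.
Unit clause (x3) forces x3 = True.
Unit clause (x5) forces x5 = True.
Unit clause (¬x4) forces x4 = False.
Unit clause (¬x1) forces x1 = False.
Unit clause (x2) forces x2 = True.
This assignment satisfies each clause.

x1=False,  x2=True,  x3=True,  x4=False,  x5=True,  x6=True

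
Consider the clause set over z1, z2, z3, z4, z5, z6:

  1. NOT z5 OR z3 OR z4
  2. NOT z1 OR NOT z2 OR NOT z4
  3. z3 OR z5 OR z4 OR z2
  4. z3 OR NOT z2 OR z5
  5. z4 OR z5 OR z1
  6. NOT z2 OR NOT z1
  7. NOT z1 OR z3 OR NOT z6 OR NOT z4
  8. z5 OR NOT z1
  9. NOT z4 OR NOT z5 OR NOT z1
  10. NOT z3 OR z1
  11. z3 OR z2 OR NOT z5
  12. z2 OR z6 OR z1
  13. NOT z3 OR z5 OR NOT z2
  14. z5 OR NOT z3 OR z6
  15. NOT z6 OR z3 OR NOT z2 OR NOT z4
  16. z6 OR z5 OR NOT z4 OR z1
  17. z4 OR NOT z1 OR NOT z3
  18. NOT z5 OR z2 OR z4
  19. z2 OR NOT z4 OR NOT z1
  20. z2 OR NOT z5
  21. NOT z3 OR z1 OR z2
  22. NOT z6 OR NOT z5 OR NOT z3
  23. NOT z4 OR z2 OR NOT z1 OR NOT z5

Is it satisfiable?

Yes, satisfiable

Branch on z2: set z2 = false.
The clause (NOT z5) is unit, so z5 = false.
The clause (NOT z1) is unit, so z1 = false.
The clause (z4) is unit, so z4 = true.
The clause (NOT z3) is unit, so z3 = false.
The clause (z6) is unit, so z6 = true.
Every clause now holds.
A satisfying assignment: z1: false,  z2: false,  z3: false,  z4: true,  z5: false,  z6: true.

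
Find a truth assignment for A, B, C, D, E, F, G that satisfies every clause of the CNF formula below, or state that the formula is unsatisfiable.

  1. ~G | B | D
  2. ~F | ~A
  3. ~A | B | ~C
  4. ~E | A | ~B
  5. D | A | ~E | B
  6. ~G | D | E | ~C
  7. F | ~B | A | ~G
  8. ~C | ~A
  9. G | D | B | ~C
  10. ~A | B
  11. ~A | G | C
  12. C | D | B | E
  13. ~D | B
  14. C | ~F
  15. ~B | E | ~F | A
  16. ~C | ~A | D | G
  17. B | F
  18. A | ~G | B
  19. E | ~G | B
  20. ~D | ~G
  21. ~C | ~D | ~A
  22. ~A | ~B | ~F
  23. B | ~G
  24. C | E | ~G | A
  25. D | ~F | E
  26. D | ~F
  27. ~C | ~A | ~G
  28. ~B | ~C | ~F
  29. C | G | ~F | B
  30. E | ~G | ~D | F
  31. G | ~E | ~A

Try F = 0.
From the singleton clause (B), B = 1.
Try E = 0.
Try A = 0.
From the singleton clause (~G), G = 0.
Every clause is now satisfied; C, D are unconstrained.

A ↦ 0; B ↦ 1; C ↦ 0; D ↦ 0; E ↦ 0; F ↦ 0; G ↦ 0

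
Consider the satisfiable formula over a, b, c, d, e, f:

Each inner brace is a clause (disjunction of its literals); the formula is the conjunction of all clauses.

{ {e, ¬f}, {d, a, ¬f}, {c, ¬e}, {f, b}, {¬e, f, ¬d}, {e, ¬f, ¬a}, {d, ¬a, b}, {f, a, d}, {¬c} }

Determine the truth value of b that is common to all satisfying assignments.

True

Suppose b = False.
From the singleton clause (f), f = True.
From the singleton clause (e), e = True.
From the singleton clause (c), c = True.
That conflicts with the unit clause (¬c).
So every satisfying assignment has b = True.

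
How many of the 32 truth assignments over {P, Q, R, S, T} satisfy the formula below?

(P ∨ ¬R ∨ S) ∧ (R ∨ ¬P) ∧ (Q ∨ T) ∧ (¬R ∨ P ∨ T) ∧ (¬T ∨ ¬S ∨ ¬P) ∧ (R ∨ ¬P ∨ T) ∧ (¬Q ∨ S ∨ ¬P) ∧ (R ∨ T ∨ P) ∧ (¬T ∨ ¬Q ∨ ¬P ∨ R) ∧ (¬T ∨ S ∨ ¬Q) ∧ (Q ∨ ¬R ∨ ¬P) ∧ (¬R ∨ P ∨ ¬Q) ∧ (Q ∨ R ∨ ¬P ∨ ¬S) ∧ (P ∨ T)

5

There are 2^5 = 32 truth assignments over (P, Q, R, S, T).
Split on S. With S = True, the clauses containing S are satisfied and ¬S drops from the rest; 4 of the 2^4 = 16 assignments to the other variables satisfy what remains.
With S = False, by the same count on the reduced clause set, 1 assignment works.
Total: 4 + 1 = 5.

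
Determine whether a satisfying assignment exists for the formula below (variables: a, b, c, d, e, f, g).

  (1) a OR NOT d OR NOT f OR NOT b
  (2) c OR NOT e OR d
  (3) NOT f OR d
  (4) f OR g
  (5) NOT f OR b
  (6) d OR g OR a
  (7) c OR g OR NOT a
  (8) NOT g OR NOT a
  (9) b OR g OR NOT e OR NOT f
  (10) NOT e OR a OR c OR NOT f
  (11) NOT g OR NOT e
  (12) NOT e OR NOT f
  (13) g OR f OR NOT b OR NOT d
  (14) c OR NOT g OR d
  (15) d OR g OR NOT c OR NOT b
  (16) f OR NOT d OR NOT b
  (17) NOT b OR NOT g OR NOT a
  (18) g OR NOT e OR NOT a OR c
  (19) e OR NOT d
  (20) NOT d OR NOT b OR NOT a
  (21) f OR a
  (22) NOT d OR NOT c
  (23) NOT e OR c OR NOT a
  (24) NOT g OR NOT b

No

Try f = false.
(g) alone gives g = true.
(NOT a) alone gives a = false.
That conflicts with the unit clause (a).
So f must be the other value — set f = true.
(d) alone gives d = true.
(b) alone gives b = true.
(a) alone gives a = true.
That conflicts with the unit clause (NOT a).
Either choice for f ends in contradiction.
No assignment satisfies every clause.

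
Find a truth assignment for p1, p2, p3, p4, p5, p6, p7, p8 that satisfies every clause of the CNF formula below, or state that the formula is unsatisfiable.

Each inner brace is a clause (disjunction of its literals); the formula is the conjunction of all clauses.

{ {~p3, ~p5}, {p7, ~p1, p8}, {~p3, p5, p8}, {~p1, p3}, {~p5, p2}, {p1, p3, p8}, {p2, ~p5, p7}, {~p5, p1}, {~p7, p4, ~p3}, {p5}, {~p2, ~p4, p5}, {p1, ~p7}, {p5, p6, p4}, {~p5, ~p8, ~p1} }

UNSATISFIABLE

From the singleton clause (p5), p5 = 1.
From the singleton clause (~p3), p3 = 0.
From the singleton clause (~p1), p1 = 0.
But (p1) is also a unit clause — contradiction.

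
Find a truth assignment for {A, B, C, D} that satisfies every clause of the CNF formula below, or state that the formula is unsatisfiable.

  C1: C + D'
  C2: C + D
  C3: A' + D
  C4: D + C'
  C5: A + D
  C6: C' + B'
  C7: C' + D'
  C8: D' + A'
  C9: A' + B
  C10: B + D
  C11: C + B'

Suppose C = 1.
(D) alone gives D = 1.
Now (D') is unsatisfied and unit — conflict.
That branch fails; take C = 0 instead.
(D') alone gives D = 0.
Now (D) is unsatisfied and unit — conflict.
Neither C = 1 nor C = 0 works.

UNSATISFIABLE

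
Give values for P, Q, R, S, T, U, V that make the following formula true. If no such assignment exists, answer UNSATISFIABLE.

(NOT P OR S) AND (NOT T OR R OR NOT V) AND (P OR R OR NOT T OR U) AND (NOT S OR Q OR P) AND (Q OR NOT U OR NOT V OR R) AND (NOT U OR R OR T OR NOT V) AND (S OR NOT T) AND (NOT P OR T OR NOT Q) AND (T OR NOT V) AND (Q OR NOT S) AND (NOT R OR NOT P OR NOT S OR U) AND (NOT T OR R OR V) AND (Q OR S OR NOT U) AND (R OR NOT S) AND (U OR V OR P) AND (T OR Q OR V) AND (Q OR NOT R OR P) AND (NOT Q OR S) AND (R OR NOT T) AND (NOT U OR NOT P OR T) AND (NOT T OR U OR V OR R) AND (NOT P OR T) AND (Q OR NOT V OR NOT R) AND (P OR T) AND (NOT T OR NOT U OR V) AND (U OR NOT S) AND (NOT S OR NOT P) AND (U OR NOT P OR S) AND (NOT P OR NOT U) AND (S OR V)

P=false,  Q=true,  R=true,  S=true,  T=true,  U=true,  V=true

Suppose P = false.
From the singleton clause (T), T = true.
From the singleton clause (S), S = true.
From the singleton clause (Q), Q = true.
From the singleton clause (R), R = true.
From the singleton clause (U), U = true.
From the singleton clause (V), V = true.
All clauses are satisfied.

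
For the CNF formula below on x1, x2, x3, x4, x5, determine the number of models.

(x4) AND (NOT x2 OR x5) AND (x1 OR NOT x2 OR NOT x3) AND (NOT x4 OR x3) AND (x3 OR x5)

5

There are 2^5 = 32 truth assignments over (x1, x2, x3, x4, x5).
Split on x1. With x1 = true, the clauses containing x1 are satisfied and NOT x1 drops from the rest; 3 of the 2^4 = 16 assignments to the other variables satisfy what remains.
With x1 = false, by the same count on the reduced clause set, 2 assignments work.
Total: 3 + 2 = 5.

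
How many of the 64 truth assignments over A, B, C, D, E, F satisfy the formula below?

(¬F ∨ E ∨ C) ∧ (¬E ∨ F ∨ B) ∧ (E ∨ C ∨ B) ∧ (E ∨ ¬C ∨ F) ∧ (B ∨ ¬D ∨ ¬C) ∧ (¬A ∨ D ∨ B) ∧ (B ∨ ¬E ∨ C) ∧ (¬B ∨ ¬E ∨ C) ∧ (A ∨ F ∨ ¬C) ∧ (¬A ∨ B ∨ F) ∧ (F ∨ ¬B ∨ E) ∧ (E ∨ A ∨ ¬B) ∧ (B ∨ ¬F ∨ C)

There are 2^6 = 64 truth assignments over (A, B, C, D, E, F).
Split on B. With B = True, the clauses containing B are satisfied and ¬B drops from the rest; 8 of the 2^5 = 32 assignments to the other variables satisfy what remains.
With B = False, by the same count on the reduced clause set, 2 assignments work.
(One model: A=F, B=F, C=T, D=F, E=F, F=T.)
Total: 8 + 2 = 10.

10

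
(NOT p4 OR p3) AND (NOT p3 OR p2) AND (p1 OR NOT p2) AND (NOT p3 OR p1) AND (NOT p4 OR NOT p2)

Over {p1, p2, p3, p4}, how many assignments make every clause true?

There are 2^4 = 16 truth assignments over (p1, p2, p3, p4).
Split on p2. With p2 = true, the clauses containing p2 are satisfied and NOT p2 drops from the rest; 2 of the 2^3 = 8 assignments to the other variables satisfy what remains.
With p2 = false, by the same count on the reduced clause set, 2 assignments work.
Total: 2 + 2 = 4.

4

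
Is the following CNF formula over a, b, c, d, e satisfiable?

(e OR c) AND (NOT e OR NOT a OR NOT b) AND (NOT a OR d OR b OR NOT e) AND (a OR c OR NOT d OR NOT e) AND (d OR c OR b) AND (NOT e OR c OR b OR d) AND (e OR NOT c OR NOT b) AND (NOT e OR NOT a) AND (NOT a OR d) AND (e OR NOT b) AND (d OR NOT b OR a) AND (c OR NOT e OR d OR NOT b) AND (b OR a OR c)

Case e = false:
Unit clause (c) forces c = true.
Unit clause (NOT b) forces b = false.
Case a = true:
Unit clause (d) forces d = true.
Every clause now holds.
A satisfying assignment: a: true,  b: false,  c: true,  d: true,  e: false.

Yes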